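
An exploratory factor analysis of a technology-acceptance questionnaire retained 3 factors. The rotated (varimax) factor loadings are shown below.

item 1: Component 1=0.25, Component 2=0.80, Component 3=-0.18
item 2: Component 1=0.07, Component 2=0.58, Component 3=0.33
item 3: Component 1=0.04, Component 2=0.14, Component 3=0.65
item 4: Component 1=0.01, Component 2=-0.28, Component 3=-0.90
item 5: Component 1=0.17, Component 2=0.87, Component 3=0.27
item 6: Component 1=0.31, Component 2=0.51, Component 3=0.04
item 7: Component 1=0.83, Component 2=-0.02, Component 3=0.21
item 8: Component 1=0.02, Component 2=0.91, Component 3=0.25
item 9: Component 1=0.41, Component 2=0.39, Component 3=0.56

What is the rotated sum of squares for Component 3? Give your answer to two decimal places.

SS loadings for Component 3 = (-0.18)² + 0.33² + 0.65² + (-0.90)² + 0.27² + 0.04² + 0.21² + 0.25² + 0.56² = 0.0324 + 0.1089 + 0.4225 + 0.8100 + 0.0729 + 0.0016 + 0.0441 + 0.0625 + 0.3136 = 1.8685

1.87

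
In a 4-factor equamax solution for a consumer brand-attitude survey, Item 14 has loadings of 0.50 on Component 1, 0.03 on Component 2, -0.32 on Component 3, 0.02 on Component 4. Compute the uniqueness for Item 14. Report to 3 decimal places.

0.646

h² = 0.50² + 0.03² + (-0.32)² + 0.02² = 0.2500 + 0.0009 + 0.1024 + 0.0004 = 0.3537
Uniqueness u² = 1 − h² = 1 − 0.3537 = 0.6463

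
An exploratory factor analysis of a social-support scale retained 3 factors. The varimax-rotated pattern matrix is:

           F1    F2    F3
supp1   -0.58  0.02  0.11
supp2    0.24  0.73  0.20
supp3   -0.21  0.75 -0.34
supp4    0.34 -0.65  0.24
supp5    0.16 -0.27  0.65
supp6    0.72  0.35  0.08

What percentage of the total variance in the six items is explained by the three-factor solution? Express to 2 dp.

Communalities: 0.3489, 0.6305, 0.7222, 0.5957, 0.5210, 0.6473; Σh² = 3.4656.
Total variance with 6 standardized items is 6, so the solution explains 3.4656/6 = 0.5776 = 57.76%.

57.76%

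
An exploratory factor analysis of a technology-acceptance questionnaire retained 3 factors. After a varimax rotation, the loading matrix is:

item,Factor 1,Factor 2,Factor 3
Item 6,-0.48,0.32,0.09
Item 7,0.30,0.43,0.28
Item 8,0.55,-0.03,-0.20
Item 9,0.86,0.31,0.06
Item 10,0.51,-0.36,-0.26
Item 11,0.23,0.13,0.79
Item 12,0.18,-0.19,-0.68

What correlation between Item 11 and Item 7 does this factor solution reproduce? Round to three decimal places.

0.346

r̂ = Σ λ_i·λ_j across factors = (0.23)(0.30) + (0.13)(0.43) + (0.79)(0.28)
  = +0.0690 +0.0559 +0.2212 = 0.3461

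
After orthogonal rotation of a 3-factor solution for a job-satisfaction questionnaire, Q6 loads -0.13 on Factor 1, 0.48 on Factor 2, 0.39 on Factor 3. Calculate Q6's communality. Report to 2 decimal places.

h² = (-0.13)² + 0.48² + 0.39² = 0.0169 + 0.2304 + 0.1521 = 0.3994

0.40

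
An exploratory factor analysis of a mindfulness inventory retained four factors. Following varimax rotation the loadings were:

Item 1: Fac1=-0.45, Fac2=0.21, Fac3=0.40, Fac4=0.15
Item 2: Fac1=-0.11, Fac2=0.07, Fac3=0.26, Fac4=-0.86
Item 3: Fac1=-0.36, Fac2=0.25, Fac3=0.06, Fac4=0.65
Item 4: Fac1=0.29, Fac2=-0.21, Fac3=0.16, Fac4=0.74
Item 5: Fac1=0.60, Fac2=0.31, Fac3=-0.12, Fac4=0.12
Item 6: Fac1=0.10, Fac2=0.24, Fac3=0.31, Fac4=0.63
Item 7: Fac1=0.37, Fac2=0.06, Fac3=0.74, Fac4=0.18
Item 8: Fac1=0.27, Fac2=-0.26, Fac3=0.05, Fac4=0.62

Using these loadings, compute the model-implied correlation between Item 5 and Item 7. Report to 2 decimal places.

0.17

r̂ = Σ λ_i·λ_j across factors = (0.60)(0.37) + (0.31)(0.06) + (-0.12)(0.74) + (0.12)(0.18)
  = +0.2220 +0.0186 -0.0888 +0.0216 = 0.1734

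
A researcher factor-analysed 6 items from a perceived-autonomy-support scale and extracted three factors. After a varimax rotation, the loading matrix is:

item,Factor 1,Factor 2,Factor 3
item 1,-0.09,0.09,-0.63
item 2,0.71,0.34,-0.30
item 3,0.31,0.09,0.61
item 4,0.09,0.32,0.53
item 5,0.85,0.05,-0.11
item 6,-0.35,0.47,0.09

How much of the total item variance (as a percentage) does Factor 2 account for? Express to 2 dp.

7.63%

SS loadings for Factor 2 = 0.09² + 0.34² + 0.09² + 0.32² + 0.05² + 0.47² = 0.4576
With 6 standardized items, total variance = 6. Proportion = 0.4576/6 = 0.0763 → 7.63%.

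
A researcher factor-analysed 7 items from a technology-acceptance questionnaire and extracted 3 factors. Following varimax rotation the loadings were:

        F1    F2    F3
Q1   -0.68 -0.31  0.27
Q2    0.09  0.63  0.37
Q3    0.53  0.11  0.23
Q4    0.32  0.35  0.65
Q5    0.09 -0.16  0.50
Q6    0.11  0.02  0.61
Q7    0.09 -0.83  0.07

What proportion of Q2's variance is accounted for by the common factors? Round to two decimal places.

h² = 0.09² + 0.63² + 0.37² = 0.0081 + 0.3969 + 0.1369 = 0.5419

0.54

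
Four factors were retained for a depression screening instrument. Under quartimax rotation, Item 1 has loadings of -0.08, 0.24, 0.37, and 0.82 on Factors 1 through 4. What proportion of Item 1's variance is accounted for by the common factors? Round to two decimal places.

0.87

h² = (-0.08)² + 0.24² + 0.37² + 0.82² = 0.0064 + 0.0576 + 0.1369 + 0.6724 = 0.8733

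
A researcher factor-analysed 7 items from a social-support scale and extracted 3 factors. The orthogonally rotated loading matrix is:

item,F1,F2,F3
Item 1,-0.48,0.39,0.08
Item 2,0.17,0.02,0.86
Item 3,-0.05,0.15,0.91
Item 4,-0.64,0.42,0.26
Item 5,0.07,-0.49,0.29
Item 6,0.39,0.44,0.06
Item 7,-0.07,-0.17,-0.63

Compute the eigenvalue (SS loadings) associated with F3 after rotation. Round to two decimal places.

SS loadings for F3 = 0.08² + 0.86² + 0.91² + 0.26² + 0.29² + 0.06² + (-0.63)² = 0.0064 + 0.7396 + 0.8281 + 0.0676 + 0.0841 + 0.0036 + 0.3969 = 2.1263

2.13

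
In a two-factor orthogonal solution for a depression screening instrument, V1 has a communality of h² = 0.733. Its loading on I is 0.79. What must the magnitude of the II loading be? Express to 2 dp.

0.33

Under orthogonal rotation h² = Σλ², so λ_II² = h² − (0.6241) = 0.733 − 0.6241 = 0.1089.
|λ| = √0.1089 = 0.3300.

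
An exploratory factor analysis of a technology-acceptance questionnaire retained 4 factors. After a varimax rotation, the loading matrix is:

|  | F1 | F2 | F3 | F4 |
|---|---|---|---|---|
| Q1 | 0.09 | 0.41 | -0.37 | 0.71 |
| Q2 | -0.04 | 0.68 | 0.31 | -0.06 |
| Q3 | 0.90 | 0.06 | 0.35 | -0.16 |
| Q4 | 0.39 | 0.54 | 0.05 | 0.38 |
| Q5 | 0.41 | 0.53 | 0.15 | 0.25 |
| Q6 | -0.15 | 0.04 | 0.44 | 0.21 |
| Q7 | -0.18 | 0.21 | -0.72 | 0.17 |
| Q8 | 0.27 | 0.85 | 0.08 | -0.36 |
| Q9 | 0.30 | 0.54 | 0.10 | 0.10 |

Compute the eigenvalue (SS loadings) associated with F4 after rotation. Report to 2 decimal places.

SS loadings for F4 = 0.71² + (-0.06)² + (-0.16)² + 0.38² + 0.25² + 0.21² + 0.17² + (-0.36)² + 0.10² = 0.5041 + 0.0036 + 0.0256 + 0.1444 + 0.0625 + 0.0441 + 0.0289 + 0.1296 + 0.0100 = 0.9528

0.95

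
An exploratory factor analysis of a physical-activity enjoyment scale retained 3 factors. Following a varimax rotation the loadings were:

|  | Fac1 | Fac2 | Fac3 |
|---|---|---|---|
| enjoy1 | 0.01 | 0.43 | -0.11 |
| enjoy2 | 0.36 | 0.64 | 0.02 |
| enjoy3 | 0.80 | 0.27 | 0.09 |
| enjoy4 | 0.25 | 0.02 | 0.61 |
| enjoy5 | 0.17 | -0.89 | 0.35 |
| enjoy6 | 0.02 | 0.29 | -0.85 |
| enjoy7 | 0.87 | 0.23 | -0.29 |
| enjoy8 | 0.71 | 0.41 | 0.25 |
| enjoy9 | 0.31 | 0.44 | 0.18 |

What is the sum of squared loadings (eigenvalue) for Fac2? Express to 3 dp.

1.959

SS loadings for Fac2 = 0.43² + 0.64² + 0.27² + 0.02² + (-0.89)² + 0.29² + 0.23² + 0.41² + 0.44² = 0.1849 + 0.4096 + 0.0729 + 0.0004 + 0.7921 + 0.0841 + 0.0529 + 0.1681 + 0.1936 = 1.9586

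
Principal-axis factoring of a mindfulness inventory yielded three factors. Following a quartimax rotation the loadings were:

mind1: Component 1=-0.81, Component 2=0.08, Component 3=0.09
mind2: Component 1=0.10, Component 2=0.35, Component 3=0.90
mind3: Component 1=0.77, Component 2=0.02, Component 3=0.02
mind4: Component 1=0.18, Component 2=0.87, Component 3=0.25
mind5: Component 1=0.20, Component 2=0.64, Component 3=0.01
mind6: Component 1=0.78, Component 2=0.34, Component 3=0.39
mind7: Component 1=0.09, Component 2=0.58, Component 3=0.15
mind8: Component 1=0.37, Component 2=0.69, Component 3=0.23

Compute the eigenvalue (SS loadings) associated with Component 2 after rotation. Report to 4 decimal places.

2.2239

SS loadings for Component 2 = 0.08² + 0.35² + 0.02² + 0.87² + 0.64² + 0.34² + 0.58² + 0.69² = 0.0064 + 0.1225 + 0.0004 + 0.7569 + 0.4096 + 0.1156 + 0.3364 + 0.4761 = 2.2239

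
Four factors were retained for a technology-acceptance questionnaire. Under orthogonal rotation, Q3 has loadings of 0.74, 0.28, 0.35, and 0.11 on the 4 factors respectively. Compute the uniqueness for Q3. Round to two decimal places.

0.24

h² = 0.74² + 0.28² + 0.35² + 0.11² = 0.5476 + 0.0784 + 0.1225 + 0.0121 = 0.7606
Uniqueness u² = 1 − h² = 1 − 0.7606 = 0.2394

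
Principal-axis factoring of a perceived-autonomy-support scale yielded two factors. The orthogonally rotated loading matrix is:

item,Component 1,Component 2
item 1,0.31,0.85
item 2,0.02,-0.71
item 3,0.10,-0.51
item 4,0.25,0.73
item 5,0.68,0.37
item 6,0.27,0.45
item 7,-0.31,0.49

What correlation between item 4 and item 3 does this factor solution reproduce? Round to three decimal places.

-0.347

r̂ = Σ λ_i·λ_j across factors = (0.25)(0.10) + (0.73)(-0.51)
  = +0.0250 -0.3723 = -0.3473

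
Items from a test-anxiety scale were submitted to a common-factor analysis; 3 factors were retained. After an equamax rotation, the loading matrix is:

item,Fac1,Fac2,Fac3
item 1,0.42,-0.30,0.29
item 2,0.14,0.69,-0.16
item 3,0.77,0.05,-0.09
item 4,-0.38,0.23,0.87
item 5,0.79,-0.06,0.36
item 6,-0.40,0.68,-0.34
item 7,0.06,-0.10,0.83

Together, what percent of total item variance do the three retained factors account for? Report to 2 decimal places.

SS loadings by factor: 1.7210, 1.0975, 1.8088; total = 4.6273.
Total variance with 7 standardized items is 7, so the solution explains 4.6273/7 = 0.6610 = 66.10%.

66.10%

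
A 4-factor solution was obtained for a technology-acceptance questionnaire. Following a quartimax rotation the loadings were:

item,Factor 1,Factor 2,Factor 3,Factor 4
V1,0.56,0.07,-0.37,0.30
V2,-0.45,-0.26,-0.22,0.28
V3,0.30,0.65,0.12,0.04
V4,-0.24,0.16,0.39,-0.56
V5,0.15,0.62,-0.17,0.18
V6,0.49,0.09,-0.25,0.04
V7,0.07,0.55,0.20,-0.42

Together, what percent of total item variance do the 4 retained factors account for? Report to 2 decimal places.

47.49%

SS loadings by factor: 0.9312, 1.2156, 0.4832, 0.6940; total = 3.3240.
Total variance with 7 standardized items is 7, so the solution explains 3.3240/7 = 0.4749 = 47.49%.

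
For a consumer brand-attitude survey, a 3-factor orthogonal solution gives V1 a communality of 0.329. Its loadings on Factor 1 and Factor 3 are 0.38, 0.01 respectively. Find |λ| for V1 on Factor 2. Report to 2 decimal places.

0.43

Under orthogonal rotation h² = Σλ², so λ_Factor 2² = h² − (0.1445) = 0.329 − 0.1445 = 0.1845.
|λ| = √0.1845 = 0.4295.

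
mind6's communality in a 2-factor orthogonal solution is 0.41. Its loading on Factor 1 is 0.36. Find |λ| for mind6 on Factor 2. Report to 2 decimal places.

Under orthogonal rotation h² = Σλ², so λ_Factor 2² = h² − (0.1296) = 0.41 − 0.1296 = 0.2804.
|λ| = √0.2804 = 0.5295.

0.53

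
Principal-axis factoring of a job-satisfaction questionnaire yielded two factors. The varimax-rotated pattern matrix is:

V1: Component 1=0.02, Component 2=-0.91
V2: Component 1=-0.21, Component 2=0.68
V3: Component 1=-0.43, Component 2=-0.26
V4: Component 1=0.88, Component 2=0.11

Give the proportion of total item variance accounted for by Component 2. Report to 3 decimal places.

SS loadings for Component 2 = (-0.91)² + 0.68² + (-0.26)² + 0.11² = 1.3702
Proportion of variance = 1.3702 / 4 = 0.3426.

0.343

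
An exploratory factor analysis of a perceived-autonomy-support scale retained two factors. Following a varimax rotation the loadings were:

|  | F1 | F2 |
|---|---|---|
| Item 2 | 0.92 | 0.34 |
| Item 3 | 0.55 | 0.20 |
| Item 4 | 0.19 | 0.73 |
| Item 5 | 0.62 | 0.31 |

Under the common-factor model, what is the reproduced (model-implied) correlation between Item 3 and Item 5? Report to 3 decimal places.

r̂ = Σ λ_i·λ_j across factors = (0.55)(0.62) + (0.20)(0.31)
  = +0.3410 +0.0620 = 0.4030

0.403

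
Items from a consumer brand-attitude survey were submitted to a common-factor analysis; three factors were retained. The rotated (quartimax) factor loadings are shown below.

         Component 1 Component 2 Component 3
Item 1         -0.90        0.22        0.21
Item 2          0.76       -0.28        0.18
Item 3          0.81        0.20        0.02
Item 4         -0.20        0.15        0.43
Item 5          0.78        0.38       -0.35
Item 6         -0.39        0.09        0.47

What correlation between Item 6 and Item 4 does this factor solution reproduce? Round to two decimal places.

0.29

r̂ = Σ λ_i·λ_j across factors = (-0.39)(-0.20) + (0.09)(0.15) + (0.47)(0.43)
  = +0.0780 +0.0135 +0.2021 = 0.2936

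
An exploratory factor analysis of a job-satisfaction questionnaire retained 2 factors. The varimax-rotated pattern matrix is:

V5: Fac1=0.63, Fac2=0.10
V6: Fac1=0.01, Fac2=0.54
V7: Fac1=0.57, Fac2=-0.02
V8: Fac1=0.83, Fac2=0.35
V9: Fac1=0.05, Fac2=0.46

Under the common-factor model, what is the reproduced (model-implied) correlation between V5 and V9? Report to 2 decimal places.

r̂ = Σ λ_i·λ_j across factors = (0.63)(0.05) + (0.10)(0.46)
  = +0.0315 +0.0460 = 0.0775

0.08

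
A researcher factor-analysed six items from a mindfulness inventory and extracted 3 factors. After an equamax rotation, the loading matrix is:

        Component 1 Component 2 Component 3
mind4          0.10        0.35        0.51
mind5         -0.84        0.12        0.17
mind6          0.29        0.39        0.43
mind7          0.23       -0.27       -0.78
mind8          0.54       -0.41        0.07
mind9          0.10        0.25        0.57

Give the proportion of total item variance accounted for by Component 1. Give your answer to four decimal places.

SS loadings for Component 1 = 0.10² + (-0.84)² + 0.29² + 0.23² + 0.54² + 0.10² = 1.1542
Proportion of variance = 1.1542 / 6 = 0.1924.

0.1924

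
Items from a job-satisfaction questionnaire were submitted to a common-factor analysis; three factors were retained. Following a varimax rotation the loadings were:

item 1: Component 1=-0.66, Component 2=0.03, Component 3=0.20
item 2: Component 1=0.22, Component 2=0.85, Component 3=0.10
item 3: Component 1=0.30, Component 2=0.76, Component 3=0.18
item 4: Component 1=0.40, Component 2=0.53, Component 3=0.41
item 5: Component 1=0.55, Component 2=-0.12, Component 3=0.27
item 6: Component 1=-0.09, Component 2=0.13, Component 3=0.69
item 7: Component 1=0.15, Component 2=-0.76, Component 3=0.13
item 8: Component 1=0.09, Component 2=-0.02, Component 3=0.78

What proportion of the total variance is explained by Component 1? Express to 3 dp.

0.134

SS loadings for Component 1 = (-0.66)² + 0.22² + 0.30² + 0.40² + 0.55² + (-0.09)² + 0.15² + 0.09² = 1.0752
Proportion of variance = 1.0752 / 8 = 0.1344.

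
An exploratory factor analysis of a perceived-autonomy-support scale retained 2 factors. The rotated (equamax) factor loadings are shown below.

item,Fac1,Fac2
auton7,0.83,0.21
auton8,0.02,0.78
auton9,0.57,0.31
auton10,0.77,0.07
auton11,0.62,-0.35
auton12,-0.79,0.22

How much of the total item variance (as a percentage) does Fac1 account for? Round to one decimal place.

SS loadings for Fac1 = 0.83² + 0.02² + 0.57² + 0.77² + 0.62² + (-0.79)² = 2.6156
With 6 standardized items, total variance = 6. Proportion = 2.6156/6 = 0.4359 → 43.59%.

43.6%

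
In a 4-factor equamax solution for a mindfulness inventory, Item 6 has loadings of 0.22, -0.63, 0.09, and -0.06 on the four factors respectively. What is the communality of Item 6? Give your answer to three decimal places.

h² = 0.22² + (-0.63)² + 0.09² + (-0.06)² = 0.0484 + 0.3969 + 0.0081 + 0.0036 = 0.4570

0.457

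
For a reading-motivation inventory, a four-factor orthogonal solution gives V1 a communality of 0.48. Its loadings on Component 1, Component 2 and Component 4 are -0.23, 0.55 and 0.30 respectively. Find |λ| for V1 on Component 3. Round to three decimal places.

Under orthogonal rotation h² = Σλ², so λ_Component 3² = h² − (0.4454) = 0.48 − 0.4454 = 0.0346.
|λ| = √0.0346 = 0.1860.

0.186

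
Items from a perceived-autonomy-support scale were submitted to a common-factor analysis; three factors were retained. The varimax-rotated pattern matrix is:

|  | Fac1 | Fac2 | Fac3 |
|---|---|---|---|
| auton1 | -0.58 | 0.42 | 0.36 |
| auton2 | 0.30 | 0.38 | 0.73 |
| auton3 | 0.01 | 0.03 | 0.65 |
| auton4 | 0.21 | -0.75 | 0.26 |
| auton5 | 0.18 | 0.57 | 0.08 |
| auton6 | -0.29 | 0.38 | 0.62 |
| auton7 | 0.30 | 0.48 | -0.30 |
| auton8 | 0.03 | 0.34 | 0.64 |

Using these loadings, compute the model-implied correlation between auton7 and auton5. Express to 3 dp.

r̂ = Σ λ_i·λ_j across factors = (0.30)(0.18) + (0.48)(0.57) + (-0.30)(0.08)
  = +0.0540 +0.2736 -0.0240 = 0.3036

0.304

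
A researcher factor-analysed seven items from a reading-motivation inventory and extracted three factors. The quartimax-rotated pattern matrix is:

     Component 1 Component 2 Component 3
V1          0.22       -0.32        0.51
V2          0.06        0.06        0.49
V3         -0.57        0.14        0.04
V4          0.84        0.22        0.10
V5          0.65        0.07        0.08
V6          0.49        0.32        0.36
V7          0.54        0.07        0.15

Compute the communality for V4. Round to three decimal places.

h² = 0.84² + 0.22² + 0.10² = 0.7056 + 0.0484 + 0.0100 = 0.7640

0.764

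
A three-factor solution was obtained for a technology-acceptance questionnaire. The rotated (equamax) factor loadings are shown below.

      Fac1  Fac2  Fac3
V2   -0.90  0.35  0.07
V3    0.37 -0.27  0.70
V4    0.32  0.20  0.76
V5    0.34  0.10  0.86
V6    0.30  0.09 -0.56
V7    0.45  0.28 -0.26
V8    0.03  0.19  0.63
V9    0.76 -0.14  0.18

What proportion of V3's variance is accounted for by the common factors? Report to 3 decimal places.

0.700

h² = 0.37² + (-0.27)² + 0.70² = 0.1369 + 0.0729 + 0.4900 = 0.6998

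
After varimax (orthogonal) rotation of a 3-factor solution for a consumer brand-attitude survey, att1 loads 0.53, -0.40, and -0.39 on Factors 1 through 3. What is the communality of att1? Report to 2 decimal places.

0.59

h² = 0.53² + (-0.40)² + (-0.39)² = 0.2809 + 0.1600 + 0.1521 = 0.5930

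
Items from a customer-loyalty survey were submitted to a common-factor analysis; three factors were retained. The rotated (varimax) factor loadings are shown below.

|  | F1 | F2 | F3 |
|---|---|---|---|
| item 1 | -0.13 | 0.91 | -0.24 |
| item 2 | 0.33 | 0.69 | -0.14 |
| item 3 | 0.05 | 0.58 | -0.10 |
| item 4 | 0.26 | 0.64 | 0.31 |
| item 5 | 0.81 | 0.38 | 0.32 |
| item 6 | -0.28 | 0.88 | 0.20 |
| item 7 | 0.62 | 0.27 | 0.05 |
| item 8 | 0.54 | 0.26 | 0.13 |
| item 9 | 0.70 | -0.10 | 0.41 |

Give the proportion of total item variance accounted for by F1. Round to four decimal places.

SS loadings for F1 = (-0.13)² + 0.33² + 0.05² + 0.26² + 0.81² + (-0.28)² + 0.62² + 0.54² + 0.70² = 2.0964
Proportion of variance = 2.0964 / 9 = 0.2329.

0.2329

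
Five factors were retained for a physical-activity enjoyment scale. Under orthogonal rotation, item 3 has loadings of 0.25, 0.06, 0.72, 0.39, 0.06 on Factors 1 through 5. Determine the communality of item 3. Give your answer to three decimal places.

0.740

h² = 0.25² + 0.06² + 0.72² + 0.39² + 0.06² = 0.0625 + 0.0036 + 0.5184 + 0.1521 + 0.0036 = 0.7402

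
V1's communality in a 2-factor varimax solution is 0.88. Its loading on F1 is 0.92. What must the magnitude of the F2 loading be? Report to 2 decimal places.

0.18

Under orthogonal rotation h² = Σλ², so λ_F2² = h² − (0.8464) = 0.88 − 0.8464 = 0.0336.
|λ| = √0.0336 = 0.1833.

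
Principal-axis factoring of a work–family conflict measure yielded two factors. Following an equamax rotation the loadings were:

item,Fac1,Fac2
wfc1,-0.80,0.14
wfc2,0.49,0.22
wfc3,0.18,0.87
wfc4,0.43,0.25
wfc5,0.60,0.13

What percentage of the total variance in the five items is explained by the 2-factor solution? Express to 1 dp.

SS loadings by factor: 1.4574, 0.9043; total = 2.3617.
Total variance with 5 standardized items is 5, so the solution explains 2.3617/5 = 0.4723 = 47.23%.

47.2%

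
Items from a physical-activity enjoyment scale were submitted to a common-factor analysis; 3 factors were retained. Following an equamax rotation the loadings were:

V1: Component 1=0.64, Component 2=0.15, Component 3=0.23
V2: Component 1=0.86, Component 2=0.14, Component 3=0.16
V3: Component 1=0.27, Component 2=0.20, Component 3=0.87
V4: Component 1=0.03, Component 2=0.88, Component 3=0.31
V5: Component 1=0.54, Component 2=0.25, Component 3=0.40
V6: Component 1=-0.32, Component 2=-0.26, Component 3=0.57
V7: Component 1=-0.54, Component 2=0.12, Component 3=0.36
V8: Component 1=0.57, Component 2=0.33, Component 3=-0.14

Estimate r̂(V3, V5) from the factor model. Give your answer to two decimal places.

0.54

r̂ = Σ λ_i·λ_j across factors = (0.27)(0.54) + (0.20)(0.25) + (0.87)(0.40)
  = +0.1458 +0.0500 +0.3480 = 0.5438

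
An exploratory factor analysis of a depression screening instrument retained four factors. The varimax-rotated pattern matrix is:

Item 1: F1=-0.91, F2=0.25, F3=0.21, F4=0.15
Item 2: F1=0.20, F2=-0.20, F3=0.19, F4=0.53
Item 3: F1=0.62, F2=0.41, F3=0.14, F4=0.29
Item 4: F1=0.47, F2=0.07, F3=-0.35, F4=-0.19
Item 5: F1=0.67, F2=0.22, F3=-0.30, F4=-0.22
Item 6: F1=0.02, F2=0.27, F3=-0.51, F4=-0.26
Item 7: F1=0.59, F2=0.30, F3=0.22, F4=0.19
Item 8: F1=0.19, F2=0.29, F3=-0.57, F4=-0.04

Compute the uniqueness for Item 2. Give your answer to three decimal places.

0.603

h² = 0.20² + (-0.20)² + 0.19² + 0.53² = 0.0400 + 0.0400 + 0.0361 + 0.2809 = 0.3970
Uniqueness u² = 1 − h² = 1 − 0.3970 = 0.6030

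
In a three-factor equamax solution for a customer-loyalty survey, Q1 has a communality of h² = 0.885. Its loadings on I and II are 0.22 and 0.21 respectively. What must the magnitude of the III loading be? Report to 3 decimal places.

Under orthogonal rotation h² = Σλ², so λ_III² = h² − (0.0925) = 0.885 − 0.0925 = 0.7925.
|λ| = √0.7925 = 0.8902.

0.890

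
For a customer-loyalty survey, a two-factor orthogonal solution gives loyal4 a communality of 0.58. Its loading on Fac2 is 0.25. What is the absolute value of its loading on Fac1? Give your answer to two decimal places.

Under orthogonal rotation h² = Σλ², so λ_Fac1² = h² − (0.0625) = 0.58 − 0.0625 = 0.5175.
|λ| = √0.5175 = 0.7194.

0.72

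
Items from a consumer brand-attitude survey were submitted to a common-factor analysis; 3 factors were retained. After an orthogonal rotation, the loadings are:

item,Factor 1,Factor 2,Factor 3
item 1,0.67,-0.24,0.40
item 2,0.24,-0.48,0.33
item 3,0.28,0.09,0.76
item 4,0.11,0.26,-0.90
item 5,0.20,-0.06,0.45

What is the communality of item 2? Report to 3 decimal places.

0.397

h² = 0.24² + (-0.48)² + 0.33² = 0.0576 + 0.2304 + 0.1089 = 0.3969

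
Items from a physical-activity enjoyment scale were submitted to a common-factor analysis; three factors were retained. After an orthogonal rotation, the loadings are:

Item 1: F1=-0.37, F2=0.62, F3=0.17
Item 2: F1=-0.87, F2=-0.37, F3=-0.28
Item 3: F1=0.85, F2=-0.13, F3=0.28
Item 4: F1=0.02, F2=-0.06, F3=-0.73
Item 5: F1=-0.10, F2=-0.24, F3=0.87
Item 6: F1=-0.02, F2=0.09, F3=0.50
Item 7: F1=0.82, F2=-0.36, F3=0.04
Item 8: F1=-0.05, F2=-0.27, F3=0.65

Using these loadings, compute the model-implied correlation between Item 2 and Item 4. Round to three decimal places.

r̂ = Σ λ_i·λ_j across factors = (-0.87)(0.02) + (-0.37)(-0.06) + (-0.28)(-0.73)
  = -0.0174 +0.0222 +0.2044 = 0.2092

0.209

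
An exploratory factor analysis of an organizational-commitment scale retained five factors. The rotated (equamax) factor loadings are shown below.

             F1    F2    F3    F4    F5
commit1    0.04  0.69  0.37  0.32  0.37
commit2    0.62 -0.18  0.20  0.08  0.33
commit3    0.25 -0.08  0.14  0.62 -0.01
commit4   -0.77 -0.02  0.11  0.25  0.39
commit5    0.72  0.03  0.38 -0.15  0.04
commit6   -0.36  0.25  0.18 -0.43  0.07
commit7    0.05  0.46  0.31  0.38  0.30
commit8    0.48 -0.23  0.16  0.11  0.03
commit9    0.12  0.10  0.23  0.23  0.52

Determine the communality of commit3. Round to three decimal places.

h² = 0.25² + (-0.08)² + 0.14² + 0.62² + (-0.01)² = 0.0625 + 0.0064 + 0.0196 + 0.3844 + 0.0001 = 0.4730

0.473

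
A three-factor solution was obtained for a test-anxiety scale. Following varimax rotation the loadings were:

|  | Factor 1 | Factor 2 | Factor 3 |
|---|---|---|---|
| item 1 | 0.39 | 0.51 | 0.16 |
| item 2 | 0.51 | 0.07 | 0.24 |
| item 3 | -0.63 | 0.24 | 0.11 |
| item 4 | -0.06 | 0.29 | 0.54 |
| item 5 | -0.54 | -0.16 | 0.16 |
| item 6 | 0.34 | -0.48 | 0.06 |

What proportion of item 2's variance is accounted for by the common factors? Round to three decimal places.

h² = 0.51² + 0.07² + 0.24² = 0.2601 + 0.0049 + 0.0576 = 0.3226

0.323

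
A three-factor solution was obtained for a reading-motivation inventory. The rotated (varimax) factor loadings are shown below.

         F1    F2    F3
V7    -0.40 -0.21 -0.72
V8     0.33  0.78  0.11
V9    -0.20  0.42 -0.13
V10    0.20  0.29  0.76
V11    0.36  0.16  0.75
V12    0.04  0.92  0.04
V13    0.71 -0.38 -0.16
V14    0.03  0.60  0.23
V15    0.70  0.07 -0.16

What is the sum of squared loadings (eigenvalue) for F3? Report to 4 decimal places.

1.7932

SS loadings for F3 = (-0.72)² + 0.11² + (-0.13)² + 0.76² + 0.75² + 0.04² + (-0.16)² + 0.23² + (-0.16)² = 0.5184 + 0.0121 + 0.0169 + 0.5776 + 0.5625 + 0.0016 + 0.0256 + 0.0529 + 0.0256 = 1.7932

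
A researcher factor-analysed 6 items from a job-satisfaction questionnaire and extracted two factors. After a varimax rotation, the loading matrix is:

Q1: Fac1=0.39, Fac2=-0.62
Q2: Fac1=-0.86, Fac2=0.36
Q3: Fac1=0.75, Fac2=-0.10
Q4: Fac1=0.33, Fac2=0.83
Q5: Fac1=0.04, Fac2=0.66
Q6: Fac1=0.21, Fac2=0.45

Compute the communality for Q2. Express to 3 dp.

h² = (-0.86)² + 0.36² = 0.7396 + 0.1296 = 0.8692

0.869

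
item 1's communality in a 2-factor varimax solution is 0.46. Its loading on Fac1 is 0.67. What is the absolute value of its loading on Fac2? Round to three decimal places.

0.105

Under orthogonal rotation h² = Σλ², so λ_Fac2² = h² − (0.4489) = 0.46 − 0.4489 = 0.0111.
|λ| = √0.0111 = 0.1054.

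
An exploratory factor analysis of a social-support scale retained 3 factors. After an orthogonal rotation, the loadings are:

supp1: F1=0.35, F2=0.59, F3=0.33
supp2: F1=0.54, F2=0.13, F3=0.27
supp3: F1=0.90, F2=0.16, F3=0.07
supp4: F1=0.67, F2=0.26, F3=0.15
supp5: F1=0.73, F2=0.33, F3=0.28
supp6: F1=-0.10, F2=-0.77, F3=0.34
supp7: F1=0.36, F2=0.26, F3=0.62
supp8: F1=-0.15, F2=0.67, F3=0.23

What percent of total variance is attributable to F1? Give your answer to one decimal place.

SS loadings for F1 = 0.35² + 0.54² + 0.90² + 0.67² + 0.73² + (-0.10)² + 0.36² + (-0.15)² = 2.3680
With 8 standardized items, total variance = 8. Proportion = 2.3680/8 = 0.2960 → 29.60%.

29.6%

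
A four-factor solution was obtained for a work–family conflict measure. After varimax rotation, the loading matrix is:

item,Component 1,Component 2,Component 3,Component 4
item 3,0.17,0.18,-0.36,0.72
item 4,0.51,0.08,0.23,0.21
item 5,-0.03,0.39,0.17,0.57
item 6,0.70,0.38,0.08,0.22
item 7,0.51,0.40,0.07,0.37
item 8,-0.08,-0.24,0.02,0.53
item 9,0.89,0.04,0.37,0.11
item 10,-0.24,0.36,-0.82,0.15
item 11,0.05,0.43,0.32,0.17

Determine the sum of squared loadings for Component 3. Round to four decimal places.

SS loadings for Component 3 = (-0.36)² + 0.23² + 0.17² + 0.08² + 0.07² + 0.02² + 0.37² + (-0.82)² + 0.32² = 0.1296 + 0.0529 + 0.0289 + 0.0064 + 0.0049 + 0.0004 + 0.1369 + 0.6724 + 0.1024 = 1.1348

1.1348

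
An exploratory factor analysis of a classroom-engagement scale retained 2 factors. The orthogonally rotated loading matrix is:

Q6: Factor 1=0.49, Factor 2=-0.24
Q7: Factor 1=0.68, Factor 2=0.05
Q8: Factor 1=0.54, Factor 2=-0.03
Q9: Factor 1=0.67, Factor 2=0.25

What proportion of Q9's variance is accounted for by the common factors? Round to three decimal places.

0.511

h² = 0.67² + 0.25² = 0.4489 + 0.0625 = 0.5114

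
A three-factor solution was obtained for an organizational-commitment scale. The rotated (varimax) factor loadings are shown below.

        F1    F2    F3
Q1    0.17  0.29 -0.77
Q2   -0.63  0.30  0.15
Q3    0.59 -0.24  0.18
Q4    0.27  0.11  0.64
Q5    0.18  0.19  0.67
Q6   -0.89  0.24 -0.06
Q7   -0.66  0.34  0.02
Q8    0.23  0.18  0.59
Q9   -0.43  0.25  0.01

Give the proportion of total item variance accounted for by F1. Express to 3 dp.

0.261

SS loadings for F1 = 0.17² + (-0.63)² + 0.59² + 0.27² + 0.18² + (-0.89)² + (-0.66)² + 0.23² + (-0.43)² = 2.3447
Proportion of variance = 2.3447 / 9 = 0.2605.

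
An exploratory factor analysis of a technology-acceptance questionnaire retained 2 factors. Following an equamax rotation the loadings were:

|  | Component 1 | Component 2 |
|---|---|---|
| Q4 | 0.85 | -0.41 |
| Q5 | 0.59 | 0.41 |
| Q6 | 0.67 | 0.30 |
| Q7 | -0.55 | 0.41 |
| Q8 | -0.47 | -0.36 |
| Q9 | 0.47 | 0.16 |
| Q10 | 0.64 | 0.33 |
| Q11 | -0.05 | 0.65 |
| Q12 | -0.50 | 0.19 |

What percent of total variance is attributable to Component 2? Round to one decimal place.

14.6%

SS loadings for Component 2 = (-0.41)² + 0.41² + 0.30² + 0.41² + (-0.36)² + 0.16² + 0.33² + 0.65² + 0.19² = 1.3170
With 9 standardized items, total variance = 9. Proportion = 1.3170/9 = 0.1463 → 14.63%.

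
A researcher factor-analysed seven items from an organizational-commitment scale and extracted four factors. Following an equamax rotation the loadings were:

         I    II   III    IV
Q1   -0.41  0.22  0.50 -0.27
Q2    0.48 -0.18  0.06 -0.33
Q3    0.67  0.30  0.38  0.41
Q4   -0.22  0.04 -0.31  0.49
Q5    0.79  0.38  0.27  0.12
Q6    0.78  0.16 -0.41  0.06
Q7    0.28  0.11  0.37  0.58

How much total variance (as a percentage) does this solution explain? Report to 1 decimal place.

SS loadings by factor: 2.2067, 0.3545, 0.8720, 0.9444; total = 4.3776.
Total variance with 7 standardized items is 7, so the solution explains 4.3776/7 = 0.6254 = 62.54%.

62.5%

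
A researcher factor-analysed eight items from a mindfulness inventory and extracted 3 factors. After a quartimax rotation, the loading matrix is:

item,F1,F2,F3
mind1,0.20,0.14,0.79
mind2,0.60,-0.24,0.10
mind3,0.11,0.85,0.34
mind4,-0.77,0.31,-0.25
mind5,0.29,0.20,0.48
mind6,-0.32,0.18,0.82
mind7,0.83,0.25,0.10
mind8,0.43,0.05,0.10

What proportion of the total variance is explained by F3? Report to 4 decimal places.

0.2169

SS loadings for F3 = 0.79² + 0.10² + 0.34² + (-0.25)² + 0.48² + 0.82² + 0.10² + 0.10² = 1.7350
Proportion of variance = 1.7350 / 8 = 0.2169.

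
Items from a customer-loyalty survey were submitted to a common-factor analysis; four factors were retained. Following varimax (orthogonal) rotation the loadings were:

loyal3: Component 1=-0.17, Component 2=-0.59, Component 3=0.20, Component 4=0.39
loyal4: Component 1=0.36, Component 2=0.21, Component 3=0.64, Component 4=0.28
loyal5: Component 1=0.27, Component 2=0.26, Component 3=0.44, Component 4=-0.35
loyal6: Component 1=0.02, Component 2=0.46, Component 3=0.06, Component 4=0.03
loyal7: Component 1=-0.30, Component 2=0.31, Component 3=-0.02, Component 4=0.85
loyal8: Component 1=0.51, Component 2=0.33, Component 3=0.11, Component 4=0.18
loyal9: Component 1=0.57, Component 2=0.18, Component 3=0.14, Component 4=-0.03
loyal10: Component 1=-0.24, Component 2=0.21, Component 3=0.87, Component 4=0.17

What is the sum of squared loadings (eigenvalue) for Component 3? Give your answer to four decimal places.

SS loadings for Component 3 = 0.20² + 0.64² + 0.44² + 0.06² + (-0.02)² + 0.11² + 0.14² + 0.87² = 0.0400 + 0.4096 + 0.1936 + 0.0036 + 0.0004 + 0.0121 + 0.0196 + 0.7569 = 1.4358

1.4358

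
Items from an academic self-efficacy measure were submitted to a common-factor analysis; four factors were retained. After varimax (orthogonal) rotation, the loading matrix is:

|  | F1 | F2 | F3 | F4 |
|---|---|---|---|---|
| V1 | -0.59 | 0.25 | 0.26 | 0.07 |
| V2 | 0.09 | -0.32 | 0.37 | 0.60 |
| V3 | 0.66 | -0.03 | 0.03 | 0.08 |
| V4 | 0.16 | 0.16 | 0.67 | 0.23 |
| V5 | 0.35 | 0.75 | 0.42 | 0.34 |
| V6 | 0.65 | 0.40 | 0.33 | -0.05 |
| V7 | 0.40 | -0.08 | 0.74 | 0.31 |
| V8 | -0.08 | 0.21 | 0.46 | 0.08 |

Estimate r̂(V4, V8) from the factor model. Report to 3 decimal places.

0.347

r̂ = Σ λ_i·λ_j across factors = (0.16)(-0.08) + (0.16)(0.21) + (0.67)(0.46) + (0.23)(0.08)
  = -0.0128 +0.0336 +0.3082 +0.0184 = 0.3474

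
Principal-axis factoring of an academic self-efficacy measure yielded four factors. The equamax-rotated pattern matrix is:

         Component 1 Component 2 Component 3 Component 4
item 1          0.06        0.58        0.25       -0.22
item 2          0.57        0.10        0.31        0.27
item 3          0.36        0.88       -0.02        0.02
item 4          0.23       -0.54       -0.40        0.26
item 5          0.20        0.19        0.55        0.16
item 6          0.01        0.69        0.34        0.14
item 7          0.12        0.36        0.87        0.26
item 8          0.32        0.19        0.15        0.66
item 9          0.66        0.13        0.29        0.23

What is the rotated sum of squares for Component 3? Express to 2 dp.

SS loadings for Component 3 = 0.25² + 0.31² + (-0.02)² + (-0.40)² + 0.55² + 0.34² + 0.87² + 0.15² + 0.29² = 0.0625 + 0.0961 + 0.0004 + 0.1600 + 0.3025 + 0.1156 + 0.7569 + 0.0225 + 0.0841 = 1.6006

1.60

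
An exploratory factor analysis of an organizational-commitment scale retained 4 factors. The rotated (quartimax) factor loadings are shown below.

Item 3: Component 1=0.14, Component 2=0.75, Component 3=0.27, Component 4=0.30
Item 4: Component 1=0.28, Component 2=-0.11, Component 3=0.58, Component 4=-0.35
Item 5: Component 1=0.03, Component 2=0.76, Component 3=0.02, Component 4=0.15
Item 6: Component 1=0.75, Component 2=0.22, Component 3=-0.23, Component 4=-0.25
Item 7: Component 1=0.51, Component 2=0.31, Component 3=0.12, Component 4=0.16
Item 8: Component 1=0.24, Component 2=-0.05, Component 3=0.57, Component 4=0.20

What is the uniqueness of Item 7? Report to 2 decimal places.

0.60

h² = 0.51² + 0.31² + 0.12² + 0.16² = 0.2601 + 0.0961 + 0.0144 + 0.0256 = 0.3962
Uniqueness u² = 1 − h² = 1 − 0.3962 = 0.6038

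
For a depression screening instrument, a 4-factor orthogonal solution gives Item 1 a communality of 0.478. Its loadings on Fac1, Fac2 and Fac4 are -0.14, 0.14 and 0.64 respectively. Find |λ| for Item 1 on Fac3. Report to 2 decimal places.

0.17

Under orthogonal rotation h² = Σλ², so λ_Fac3² = h² − (0.4488) = 0.478 − 0.4488 = 0.0292.
|λ| = √0.0292 = 0.1709.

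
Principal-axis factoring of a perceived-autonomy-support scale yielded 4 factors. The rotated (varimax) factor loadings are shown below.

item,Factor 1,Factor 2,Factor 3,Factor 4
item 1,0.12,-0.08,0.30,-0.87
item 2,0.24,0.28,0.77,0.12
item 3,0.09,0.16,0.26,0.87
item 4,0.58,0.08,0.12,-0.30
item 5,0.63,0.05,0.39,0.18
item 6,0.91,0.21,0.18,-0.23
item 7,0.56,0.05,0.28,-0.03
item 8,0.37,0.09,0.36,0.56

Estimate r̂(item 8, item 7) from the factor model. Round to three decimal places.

0.296

r̂ = Σ λ_i·λ_j across factors = (0.37)(0.56) + (0.09)(0.05) + (0.36)(0.28) + (0.56)(-0.03)
  = +0.2072 +0.0045 +0.1008 -0.0168 = 0.2957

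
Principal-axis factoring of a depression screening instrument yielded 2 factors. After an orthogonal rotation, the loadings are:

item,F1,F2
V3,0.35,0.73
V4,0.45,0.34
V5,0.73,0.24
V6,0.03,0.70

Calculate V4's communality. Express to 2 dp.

0.32

h² = 0.45² + 0.34² = 0.2025 + 0.1156 = 0.3181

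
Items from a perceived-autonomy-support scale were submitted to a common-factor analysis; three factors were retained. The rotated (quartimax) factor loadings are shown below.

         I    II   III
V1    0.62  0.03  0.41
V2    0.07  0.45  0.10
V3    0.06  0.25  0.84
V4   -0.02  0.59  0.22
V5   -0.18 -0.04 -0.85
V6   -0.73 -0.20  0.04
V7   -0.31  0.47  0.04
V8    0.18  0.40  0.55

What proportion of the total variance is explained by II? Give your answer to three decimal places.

SS loadings for II = 0.03² + 0.45² + 0.25² + 0.59² + (-0.04)² + (-0.20)² + 0.47² + 0.40² = 1.0365
Proportion of variance = 1.0365 / 8 = 0.1296.

0.130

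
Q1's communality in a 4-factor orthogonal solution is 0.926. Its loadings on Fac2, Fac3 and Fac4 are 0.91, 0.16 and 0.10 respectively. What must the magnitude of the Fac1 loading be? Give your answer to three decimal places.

Under orthogonal rotation h² = Σλ², so λ_Fac1² = h² − (0.8637) = 0.926 − 0.8637 = 0.0623.
|λ| = √0.0623 = 0.2496.

0.250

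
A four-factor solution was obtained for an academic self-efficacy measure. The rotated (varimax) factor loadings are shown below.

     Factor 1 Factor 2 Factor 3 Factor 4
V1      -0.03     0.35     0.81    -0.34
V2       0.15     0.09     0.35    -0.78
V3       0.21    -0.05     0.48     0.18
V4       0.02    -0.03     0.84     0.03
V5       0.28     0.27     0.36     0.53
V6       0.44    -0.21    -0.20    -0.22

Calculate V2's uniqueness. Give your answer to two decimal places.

h² = 0.15² + 0.09² + 0.35² + (-0.78)² = 0.0225 + 0.0081 + 0.1225 + 0.6084 = 0.7615
Uniqueness u² = 1 − h² = 1 − 0.7615 = 0.2385

0.24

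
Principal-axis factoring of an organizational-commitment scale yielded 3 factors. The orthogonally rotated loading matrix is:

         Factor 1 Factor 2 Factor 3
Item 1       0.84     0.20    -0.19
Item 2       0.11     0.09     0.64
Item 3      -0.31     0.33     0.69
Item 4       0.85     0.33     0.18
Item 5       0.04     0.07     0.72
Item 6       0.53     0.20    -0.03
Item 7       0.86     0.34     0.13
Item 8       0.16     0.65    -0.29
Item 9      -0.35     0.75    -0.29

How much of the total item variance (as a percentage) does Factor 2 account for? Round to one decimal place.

SS loadings for Factor 2 = 0.20² + 0.09² + 0.33² + 0.33² + 0.07² + 0.20² + 0.34² + 0.65² + 0.75² = 1.4114
With 9 standardized items, total variance = 9. Proportion = 1.4114/9 = 0.1568 → 15.68%.

15.7%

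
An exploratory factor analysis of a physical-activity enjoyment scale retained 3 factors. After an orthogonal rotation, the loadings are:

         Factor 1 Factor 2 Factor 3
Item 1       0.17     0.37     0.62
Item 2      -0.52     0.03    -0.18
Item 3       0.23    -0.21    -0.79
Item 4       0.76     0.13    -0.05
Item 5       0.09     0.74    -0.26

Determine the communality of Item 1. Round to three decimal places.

0.550

h² = 0.17² + 0.37² + 0.62² = 0.0289 + 0.1369 + 0.3844 = 0.5502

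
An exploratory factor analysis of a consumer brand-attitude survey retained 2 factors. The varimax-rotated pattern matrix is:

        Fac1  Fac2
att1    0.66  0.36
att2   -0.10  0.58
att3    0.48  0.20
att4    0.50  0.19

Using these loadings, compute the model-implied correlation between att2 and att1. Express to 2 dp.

r̂ = Σ λ_i·λ_j across factors = (-0.10)(0.66) + (0.58)(0.36)
  = -0.0660 +0.2088 = 0.1428

0.14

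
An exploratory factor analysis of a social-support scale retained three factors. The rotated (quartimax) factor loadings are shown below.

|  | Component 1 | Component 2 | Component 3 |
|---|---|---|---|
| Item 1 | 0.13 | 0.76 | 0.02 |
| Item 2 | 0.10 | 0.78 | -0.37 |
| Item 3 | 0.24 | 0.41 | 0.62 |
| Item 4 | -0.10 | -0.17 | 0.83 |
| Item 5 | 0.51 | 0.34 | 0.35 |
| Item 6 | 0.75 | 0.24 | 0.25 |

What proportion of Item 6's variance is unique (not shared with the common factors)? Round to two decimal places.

0.32

h² = 0.75² + 0.24² + 0.25² = 0.5625 + 0.0576 + 0.0625 = 0.6826
Uniqueness u² = 1 − h² = 1 − 0.6826 = 0.3174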